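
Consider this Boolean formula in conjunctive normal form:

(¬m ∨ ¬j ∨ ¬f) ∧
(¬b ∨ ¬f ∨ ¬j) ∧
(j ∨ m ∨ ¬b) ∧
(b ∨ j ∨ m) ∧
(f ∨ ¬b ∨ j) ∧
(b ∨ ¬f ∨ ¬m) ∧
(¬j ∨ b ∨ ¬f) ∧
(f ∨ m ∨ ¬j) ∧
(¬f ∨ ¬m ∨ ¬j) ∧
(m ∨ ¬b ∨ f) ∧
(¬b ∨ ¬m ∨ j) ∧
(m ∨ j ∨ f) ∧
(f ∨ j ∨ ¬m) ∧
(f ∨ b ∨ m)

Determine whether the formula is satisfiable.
Yes

Yes, the formula is satisfiable.

One satisfying assignment is: b=False, f=False, j=True, m=True

Verification: With this assignment, all 14 clauses evaluate to true.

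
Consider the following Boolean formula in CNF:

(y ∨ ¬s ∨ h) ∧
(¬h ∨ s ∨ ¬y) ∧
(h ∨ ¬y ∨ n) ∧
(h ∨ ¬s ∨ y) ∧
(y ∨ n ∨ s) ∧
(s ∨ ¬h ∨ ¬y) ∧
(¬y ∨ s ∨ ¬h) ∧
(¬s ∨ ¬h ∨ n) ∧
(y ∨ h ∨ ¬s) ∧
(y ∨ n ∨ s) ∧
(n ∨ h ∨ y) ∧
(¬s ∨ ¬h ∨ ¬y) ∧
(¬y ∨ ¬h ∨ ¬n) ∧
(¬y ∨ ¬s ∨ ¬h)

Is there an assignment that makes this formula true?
Yes

Yes, the formula is satisfiable.

One satisfying assignment is: h=False, s=True, n=True, y=True

Verification: With this assignment, all 14 clauses evaluate to true.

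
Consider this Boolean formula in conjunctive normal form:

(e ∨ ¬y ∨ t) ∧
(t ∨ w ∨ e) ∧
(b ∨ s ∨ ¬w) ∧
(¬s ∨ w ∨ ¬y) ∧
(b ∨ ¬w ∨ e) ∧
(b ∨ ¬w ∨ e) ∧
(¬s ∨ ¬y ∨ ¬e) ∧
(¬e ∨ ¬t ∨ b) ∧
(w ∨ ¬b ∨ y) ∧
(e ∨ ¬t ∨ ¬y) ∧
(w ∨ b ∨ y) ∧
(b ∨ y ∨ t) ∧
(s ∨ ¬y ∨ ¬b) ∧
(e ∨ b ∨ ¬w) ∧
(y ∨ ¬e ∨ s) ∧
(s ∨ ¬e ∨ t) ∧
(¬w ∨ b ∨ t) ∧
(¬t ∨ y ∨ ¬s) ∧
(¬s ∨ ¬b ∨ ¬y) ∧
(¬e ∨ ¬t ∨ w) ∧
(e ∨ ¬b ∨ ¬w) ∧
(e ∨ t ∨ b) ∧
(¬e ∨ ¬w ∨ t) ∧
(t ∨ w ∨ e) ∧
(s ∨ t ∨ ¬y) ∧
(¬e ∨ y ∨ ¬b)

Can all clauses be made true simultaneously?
No

No, the formula is not satisfiable.

No assignment of truth values to the variables can make all 26 clauses true simultaneously.

The formula is UNSAT (unsatisfiable).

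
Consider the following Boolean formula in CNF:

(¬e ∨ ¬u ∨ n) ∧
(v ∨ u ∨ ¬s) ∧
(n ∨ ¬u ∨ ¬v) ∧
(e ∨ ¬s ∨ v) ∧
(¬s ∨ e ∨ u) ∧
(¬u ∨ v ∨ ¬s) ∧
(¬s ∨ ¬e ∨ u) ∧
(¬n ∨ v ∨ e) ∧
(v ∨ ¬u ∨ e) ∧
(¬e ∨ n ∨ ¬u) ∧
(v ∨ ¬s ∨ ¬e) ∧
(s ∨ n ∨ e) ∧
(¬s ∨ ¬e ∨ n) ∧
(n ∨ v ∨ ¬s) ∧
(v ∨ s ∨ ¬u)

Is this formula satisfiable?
Yes

Yes, the formula is satisfiable.

One satisfying assignment is: v=False, e=True, n=False, s=False, u=False

Verification: With this assignment, all 15 clauses evaluate to true.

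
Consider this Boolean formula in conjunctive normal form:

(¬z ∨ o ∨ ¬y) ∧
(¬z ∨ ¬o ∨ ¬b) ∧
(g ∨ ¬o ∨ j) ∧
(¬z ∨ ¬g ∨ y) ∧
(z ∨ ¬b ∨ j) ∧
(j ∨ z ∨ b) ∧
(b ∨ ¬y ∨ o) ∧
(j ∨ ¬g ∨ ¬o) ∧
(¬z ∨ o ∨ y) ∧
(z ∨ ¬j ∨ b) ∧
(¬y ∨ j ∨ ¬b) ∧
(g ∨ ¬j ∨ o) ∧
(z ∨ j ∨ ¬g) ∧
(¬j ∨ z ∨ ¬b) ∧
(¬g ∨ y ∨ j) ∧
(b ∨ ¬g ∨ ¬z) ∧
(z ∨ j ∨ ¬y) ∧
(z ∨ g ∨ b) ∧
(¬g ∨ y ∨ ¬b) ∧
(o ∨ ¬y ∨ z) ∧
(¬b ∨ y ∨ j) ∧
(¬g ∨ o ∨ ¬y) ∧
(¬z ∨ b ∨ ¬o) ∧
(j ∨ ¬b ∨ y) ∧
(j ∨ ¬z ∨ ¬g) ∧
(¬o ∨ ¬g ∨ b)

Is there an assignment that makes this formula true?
No

No, the formula is not satisfiable.

No assignment of truth values to the variables can make all 26 clauses true simultaneously.

The formula is UNSAT (unsatisfiable).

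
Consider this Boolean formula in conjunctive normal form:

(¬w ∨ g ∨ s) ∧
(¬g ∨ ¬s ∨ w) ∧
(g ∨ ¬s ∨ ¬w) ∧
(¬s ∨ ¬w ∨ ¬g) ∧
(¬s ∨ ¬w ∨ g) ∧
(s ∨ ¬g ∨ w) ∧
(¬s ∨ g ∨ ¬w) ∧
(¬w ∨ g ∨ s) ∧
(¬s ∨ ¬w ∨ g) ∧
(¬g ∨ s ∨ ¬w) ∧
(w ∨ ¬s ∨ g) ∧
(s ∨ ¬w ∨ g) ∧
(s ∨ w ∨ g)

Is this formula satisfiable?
No

No, the formula is not satisfiable.

No assignment of truth values to the variables can make all 13 clauses true simultaneously.

The formula is UNSAT (unsatisfiable).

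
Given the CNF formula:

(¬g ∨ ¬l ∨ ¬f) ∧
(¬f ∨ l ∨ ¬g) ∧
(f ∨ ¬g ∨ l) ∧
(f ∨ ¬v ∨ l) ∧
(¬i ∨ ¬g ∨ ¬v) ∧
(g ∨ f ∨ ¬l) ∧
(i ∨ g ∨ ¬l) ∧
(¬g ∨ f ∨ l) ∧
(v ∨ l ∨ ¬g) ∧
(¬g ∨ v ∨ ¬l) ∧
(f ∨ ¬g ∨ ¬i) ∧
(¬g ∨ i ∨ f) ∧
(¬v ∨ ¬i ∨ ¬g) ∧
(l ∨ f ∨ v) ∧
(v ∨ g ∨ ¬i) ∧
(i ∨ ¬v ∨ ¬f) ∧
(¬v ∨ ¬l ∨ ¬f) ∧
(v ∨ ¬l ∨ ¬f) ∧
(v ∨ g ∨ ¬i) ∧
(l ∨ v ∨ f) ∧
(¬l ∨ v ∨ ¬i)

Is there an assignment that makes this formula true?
Yes

Yes, the formula is satisfiable.

One satisfying assignment is: i=False, l=False, g=False, f=True, v=False

Verification: With this assignment, all 21 clauses evaluate to true.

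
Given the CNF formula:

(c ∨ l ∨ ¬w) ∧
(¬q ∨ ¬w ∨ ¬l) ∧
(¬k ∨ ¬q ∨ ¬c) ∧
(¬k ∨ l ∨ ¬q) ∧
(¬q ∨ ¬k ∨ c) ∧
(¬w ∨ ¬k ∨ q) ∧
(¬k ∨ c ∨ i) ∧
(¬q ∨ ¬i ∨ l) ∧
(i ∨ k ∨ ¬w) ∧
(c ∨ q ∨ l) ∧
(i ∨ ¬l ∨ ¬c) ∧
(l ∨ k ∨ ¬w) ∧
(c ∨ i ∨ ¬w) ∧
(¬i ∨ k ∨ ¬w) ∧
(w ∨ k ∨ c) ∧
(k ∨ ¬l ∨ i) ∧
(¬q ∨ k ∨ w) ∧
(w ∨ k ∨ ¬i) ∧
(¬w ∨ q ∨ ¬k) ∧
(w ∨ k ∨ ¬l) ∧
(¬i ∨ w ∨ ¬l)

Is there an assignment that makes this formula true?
Yes

Yes, the formula is satisfiable.

One satisfying assignment is: l=False, i=False, k=False, c=True, q=False, w=False

Verification: With this assignment, all 21 clauses evaluate to true.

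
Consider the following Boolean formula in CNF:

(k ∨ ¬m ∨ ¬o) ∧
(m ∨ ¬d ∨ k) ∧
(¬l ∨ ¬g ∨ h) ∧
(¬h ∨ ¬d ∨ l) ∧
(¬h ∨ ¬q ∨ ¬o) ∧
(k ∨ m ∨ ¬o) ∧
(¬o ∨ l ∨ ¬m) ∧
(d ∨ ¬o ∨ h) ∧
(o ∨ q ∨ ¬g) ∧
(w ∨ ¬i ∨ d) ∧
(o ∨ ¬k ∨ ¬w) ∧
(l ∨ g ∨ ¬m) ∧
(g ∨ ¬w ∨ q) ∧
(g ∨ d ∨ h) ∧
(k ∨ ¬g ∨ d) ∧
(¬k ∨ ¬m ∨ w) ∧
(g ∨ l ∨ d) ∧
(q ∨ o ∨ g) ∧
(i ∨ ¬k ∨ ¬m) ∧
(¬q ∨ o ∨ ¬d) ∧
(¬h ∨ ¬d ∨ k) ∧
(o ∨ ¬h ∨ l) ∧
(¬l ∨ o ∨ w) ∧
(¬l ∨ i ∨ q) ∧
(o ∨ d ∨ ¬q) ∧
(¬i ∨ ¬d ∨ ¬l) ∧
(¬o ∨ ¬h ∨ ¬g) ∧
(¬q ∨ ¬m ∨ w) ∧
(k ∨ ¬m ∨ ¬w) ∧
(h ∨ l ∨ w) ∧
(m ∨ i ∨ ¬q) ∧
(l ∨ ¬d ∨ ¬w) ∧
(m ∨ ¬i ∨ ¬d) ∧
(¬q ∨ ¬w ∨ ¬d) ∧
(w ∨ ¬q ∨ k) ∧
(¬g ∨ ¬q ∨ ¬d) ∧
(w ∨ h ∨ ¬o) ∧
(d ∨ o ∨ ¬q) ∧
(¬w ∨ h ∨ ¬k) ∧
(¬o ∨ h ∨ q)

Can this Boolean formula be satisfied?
No

No, the formula is not satisfiable.

No assignment of truth values to the variables can make all 40 clauses true simultaneously.

The formula is UNSAT (unsatisfiable).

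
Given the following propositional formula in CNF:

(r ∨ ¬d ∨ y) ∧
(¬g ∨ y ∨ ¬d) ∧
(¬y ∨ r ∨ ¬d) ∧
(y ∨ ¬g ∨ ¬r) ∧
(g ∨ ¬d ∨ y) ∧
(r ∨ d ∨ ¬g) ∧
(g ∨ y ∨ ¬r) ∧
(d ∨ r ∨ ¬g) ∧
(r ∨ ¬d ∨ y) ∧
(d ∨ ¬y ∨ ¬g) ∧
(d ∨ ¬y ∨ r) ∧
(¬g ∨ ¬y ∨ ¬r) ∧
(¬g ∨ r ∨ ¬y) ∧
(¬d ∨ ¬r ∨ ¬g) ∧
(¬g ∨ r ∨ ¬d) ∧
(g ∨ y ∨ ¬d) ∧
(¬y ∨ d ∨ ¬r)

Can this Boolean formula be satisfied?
Yes

Yes, the formula is satisfiable.

One satisfying assignment is: d=False, y=False, g=False, r=False

Verification: With this assignment, all 17 clauses evaluate to true.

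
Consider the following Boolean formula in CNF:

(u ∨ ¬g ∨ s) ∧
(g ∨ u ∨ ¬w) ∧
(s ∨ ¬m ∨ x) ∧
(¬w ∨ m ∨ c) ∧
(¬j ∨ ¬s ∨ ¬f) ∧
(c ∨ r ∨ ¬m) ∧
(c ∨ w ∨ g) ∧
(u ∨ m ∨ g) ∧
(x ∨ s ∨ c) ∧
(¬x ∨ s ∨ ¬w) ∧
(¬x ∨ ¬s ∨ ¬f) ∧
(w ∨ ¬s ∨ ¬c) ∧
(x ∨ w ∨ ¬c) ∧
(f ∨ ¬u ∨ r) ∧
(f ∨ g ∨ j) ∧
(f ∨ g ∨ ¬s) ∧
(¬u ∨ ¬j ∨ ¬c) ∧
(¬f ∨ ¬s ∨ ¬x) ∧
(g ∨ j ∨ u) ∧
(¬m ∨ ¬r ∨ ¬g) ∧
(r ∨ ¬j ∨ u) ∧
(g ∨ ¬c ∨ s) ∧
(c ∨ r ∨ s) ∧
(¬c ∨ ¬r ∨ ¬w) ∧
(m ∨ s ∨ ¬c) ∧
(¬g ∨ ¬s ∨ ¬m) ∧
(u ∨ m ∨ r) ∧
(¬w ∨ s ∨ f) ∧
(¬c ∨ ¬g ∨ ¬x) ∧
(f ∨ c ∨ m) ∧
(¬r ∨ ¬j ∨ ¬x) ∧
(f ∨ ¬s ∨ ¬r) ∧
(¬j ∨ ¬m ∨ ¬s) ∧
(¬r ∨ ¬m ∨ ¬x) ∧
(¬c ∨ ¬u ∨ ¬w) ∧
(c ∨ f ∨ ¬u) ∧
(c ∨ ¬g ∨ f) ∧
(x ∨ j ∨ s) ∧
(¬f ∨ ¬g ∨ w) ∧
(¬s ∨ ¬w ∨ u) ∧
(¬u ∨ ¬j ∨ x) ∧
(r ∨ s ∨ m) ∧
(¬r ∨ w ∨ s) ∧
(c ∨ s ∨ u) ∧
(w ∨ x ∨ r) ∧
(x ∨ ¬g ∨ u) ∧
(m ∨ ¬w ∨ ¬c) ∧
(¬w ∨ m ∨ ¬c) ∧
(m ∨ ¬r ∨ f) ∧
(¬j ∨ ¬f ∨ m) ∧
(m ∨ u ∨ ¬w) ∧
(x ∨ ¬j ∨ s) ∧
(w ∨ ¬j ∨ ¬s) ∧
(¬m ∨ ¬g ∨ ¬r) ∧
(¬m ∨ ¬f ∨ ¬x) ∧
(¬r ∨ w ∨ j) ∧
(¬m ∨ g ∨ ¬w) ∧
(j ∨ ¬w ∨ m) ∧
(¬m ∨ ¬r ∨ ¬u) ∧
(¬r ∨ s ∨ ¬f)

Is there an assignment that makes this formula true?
No

No, the formula is not satisfiable.

No assignment of truth values to the variables can make all 60 clauses true simultaneously.

The formula is UNSAT (unsatisfiable).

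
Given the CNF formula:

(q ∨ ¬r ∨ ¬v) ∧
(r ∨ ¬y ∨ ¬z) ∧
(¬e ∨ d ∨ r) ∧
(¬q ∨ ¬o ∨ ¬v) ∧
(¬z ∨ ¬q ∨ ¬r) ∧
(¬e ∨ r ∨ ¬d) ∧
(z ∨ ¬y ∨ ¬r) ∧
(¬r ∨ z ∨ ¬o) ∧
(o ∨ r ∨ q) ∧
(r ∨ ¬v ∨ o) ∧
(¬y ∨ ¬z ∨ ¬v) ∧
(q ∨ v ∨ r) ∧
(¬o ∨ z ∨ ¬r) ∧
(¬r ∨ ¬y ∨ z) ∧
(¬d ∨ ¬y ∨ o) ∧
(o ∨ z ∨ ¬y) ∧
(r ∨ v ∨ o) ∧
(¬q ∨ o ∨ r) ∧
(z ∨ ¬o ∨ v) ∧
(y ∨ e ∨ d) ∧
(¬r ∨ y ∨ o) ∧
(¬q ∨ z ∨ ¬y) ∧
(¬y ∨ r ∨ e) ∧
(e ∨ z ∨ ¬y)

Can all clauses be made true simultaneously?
Yes

Yes, the formula is satisfiable.

One satisfying assignment is: y=True, o=False, v=False, q=False, e=False, z=True, r=True, d=False

Verification: With this assignment, all 24 clauses evaluate to true.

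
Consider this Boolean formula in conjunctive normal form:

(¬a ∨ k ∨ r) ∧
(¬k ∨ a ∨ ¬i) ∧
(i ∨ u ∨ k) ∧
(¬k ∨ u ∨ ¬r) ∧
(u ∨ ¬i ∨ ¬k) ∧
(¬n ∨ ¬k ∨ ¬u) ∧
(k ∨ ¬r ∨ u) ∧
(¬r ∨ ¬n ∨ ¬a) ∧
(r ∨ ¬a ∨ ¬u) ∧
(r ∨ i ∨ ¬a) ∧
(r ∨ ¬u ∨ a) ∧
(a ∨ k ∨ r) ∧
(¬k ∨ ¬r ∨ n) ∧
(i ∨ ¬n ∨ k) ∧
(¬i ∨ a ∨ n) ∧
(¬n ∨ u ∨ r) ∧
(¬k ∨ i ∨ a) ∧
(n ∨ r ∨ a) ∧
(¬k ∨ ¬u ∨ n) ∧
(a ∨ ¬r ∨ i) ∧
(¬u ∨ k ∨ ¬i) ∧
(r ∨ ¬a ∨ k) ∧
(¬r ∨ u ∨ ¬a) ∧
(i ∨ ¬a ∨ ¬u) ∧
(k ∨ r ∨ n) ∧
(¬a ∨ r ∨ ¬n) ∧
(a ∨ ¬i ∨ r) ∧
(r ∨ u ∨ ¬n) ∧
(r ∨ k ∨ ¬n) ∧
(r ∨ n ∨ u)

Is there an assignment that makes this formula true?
No

No, the formula is not satisfiable.

No assignment of truth values to the variables can make all 30 clauses true simultaneously.

The formula is UNSAT (unsatisfiable).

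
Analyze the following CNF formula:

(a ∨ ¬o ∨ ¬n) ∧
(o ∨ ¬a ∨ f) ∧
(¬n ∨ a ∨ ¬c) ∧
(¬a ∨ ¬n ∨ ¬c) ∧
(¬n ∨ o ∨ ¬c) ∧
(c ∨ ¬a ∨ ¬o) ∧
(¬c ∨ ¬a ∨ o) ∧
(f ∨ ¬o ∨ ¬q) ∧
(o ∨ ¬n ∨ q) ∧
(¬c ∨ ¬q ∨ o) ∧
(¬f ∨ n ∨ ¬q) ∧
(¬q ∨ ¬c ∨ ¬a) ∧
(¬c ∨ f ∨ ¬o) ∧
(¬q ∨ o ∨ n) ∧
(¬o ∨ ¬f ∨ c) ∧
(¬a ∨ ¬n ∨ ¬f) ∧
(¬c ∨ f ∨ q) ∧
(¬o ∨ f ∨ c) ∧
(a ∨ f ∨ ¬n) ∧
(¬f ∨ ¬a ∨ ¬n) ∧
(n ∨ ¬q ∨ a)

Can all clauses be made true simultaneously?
Yes

Yes, the formula is satisfiable.

One satisfying assignment is: q=False, n=False, o=False, a=False, c=False, f=False

Verification: With this assignment, all 21 clauses evaluate to true.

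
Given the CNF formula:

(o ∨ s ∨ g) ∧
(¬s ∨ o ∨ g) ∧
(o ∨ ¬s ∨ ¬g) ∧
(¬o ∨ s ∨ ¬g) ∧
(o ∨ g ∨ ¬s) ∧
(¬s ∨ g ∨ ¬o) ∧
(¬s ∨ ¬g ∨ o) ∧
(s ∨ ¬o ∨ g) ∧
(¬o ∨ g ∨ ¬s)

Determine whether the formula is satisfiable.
Yes

Yes, the formula is satisfiable.

One satisfying assignment is: o=True, s=True, g=True

Verification: With this assignment, all 9 clauses evaluate to true.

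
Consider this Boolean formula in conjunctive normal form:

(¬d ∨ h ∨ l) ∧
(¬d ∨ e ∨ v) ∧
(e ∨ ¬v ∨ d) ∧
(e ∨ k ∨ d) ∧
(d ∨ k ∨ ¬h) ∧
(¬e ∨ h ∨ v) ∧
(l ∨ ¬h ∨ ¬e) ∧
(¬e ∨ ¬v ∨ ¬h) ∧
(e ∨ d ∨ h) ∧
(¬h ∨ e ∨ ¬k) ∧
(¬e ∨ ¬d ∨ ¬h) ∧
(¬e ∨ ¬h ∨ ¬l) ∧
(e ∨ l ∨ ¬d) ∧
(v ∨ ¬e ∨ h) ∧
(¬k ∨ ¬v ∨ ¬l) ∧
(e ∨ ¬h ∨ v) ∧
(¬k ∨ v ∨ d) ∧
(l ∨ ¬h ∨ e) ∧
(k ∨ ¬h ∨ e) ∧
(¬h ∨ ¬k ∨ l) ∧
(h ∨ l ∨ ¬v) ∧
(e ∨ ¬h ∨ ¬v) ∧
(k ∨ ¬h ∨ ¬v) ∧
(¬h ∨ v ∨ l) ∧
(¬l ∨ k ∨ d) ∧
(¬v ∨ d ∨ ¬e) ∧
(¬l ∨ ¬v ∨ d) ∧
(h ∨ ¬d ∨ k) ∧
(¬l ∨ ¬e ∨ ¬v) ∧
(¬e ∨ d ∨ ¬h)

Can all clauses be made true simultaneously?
No

No, the formula is not satisfiable.

No assignment of truth values to the variables can make all 30 clauses true simultaneously.

The formula is UNSAT (unsatisfiable).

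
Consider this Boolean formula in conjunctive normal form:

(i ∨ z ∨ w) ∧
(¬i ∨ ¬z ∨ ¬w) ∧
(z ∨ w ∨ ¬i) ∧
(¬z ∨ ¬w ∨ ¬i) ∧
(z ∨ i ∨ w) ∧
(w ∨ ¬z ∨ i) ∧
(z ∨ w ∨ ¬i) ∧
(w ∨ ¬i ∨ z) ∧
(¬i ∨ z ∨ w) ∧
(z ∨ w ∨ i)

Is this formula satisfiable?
Yes

Yes, the formula is satisfiable.

One satisfying assignment is: z=False, i=False, w=True

Verification: With this assignment, all 10 clauses evaluate to true.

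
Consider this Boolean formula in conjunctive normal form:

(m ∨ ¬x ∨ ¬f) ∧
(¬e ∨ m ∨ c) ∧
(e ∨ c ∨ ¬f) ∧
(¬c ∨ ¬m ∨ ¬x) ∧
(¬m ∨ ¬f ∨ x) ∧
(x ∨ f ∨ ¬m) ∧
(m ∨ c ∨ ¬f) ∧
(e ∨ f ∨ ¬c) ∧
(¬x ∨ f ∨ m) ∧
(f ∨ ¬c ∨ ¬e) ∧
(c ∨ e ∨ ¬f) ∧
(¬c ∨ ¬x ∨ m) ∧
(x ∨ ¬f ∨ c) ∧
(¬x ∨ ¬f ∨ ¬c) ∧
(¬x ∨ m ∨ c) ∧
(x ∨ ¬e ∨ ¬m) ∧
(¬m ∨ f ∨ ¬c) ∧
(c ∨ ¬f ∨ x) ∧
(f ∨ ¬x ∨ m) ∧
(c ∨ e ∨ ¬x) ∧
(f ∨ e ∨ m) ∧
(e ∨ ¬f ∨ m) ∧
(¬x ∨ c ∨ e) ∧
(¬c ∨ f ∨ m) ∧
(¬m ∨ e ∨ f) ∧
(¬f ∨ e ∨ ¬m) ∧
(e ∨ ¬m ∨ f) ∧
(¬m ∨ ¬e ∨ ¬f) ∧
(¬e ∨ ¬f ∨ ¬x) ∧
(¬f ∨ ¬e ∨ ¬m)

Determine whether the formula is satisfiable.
Yes

Yes, the formula is satisfiable.

One satisfying assignment is: e=True, f=True, c=True, m=False, x=False

Verification: With this assignment, all 30 clauses evaluate to true.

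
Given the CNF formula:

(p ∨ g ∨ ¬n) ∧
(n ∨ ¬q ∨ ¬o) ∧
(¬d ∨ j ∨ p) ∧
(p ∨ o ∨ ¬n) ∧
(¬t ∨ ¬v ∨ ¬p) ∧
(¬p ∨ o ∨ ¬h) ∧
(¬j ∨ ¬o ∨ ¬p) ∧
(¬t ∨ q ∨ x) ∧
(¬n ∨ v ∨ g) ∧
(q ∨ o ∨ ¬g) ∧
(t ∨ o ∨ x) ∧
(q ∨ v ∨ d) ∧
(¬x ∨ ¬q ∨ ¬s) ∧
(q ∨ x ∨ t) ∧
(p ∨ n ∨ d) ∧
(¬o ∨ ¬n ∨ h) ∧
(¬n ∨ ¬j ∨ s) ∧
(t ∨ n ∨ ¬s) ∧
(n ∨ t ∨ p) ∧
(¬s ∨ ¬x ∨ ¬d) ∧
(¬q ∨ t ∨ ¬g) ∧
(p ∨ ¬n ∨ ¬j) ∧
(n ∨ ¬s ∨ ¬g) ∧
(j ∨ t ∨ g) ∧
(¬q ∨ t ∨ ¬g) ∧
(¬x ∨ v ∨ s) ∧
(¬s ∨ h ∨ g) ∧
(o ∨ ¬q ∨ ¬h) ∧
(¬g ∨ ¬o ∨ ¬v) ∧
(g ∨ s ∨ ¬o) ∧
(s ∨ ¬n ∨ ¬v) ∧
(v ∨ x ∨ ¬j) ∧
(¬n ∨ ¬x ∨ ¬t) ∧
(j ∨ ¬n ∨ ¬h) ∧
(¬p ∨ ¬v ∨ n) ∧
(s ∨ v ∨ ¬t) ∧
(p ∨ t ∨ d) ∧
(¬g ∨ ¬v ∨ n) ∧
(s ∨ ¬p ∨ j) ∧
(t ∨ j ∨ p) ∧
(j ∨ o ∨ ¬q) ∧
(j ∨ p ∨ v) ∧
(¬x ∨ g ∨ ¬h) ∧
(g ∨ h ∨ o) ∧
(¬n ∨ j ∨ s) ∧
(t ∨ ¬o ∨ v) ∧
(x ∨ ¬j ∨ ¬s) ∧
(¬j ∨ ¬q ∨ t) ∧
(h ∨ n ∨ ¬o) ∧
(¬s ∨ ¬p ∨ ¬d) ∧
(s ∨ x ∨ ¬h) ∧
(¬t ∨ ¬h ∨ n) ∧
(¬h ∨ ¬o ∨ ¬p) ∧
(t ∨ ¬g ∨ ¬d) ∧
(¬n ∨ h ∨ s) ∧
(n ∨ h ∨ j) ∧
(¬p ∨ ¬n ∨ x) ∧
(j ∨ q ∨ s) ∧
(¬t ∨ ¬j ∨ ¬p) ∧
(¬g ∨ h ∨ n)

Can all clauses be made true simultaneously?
No

No, the formula is not satisfiable.

No assignment of truth values to the variables can make all 60 clauses true simultaneously.

The formula is UNSAT (unsatisfiable).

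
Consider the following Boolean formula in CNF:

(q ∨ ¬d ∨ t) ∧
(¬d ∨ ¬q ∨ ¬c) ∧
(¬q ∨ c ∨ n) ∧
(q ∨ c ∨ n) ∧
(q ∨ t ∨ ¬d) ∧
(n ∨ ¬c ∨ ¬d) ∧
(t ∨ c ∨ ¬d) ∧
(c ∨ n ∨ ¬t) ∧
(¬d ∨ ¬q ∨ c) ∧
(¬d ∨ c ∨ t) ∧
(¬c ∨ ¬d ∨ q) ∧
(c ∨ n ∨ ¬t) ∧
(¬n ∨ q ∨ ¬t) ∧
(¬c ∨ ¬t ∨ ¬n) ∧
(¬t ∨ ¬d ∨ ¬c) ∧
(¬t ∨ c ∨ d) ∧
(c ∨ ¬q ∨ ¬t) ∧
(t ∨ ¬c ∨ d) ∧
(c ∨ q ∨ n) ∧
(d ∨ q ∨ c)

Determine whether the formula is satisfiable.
Yes

Yes, the formula is satisfiable.

One satisfying assignment is: c=True, t=True, n=False, d=False, q=False

Verification: With this assignment, all 20 clauses evaluate to true.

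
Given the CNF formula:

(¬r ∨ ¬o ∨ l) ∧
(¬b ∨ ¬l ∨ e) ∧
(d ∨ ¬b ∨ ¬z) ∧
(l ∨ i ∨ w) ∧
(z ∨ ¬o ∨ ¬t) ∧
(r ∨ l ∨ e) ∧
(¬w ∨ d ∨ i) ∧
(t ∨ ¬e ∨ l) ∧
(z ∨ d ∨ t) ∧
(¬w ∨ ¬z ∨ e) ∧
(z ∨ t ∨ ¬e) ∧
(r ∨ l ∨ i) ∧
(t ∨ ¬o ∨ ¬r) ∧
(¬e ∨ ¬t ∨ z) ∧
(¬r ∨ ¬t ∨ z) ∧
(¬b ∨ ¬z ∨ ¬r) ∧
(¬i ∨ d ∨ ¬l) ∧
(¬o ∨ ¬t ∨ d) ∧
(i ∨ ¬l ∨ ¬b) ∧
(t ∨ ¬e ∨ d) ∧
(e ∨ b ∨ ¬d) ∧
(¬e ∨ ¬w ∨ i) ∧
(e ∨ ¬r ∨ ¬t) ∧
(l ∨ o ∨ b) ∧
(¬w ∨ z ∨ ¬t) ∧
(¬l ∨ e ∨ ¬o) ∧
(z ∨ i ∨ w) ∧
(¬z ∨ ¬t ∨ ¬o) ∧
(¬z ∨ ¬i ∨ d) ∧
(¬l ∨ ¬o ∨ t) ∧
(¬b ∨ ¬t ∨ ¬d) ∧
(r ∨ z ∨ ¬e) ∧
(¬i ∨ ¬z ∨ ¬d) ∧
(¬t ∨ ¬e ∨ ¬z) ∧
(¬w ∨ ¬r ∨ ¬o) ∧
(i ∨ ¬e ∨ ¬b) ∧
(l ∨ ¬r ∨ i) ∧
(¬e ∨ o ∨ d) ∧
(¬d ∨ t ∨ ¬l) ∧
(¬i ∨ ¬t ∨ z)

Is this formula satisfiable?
Yes

Yes, the formula is satisfiable.

One satisfying assignment is: e=False, r=False, w=False, l=True, z=True, o=False, i=False, t=False, d=False, b=False

Verification: With this assignment, all 40 clauses evaluate to true.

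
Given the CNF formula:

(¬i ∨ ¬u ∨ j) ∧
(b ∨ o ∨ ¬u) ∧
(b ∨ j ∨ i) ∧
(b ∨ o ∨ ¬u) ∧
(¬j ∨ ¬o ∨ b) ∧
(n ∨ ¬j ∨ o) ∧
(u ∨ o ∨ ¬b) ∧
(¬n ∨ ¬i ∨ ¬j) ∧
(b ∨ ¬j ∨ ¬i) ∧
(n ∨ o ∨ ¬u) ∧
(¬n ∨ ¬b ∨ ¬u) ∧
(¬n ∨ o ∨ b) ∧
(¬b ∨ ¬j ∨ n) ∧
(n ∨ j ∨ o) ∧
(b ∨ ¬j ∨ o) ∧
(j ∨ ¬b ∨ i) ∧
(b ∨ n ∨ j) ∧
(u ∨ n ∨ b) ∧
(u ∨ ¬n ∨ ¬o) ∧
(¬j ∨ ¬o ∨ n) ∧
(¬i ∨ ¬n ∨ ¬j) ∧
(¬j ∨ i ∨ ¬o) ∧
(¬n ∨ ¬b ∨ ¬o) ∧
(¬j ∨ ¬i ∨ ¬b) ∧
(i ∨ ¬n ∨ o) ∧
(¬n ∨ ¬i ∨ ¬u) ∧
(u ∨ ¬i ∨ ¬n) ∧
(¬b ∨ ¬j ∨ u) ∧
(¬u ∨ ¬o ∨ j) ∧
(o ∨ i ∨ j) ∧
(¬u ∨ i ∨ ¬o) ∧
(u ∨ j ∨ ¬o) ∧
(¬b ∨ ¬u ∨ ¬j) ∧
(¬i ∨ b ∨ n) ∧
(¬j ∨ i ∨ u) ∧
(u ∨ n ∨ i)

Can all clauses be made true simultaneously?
No

No, the formula is not satisfiable.

No assignment of truth values to the variables can make all 36 clauses true simultaneously.

The formula is UNSAT (unsatisfiable).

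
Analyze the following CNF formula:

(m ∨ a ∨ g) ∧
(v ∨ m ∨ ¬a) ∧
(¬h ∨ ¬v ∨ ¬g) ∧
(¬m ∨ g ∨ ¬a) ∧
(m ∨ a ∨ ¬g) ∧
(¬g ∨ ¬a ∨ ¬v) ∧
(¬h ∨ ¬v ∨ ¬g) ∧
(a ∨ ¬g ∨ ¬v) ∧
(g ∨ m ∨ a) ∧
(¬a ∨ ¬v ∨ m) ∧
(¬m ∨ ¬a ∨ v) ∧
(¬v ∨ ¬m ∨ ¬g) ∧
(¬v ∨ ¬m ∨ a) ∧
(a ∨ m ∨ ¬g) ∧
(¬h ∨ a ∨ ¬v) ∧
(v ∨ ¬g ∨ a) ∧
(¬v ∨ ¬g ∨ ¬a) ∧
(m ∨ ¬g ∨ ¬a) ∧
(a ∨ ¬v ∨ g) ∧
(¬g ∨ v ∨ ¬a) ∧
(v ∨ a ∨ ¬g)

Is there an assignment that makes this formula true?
Yes

Yes, the formula is satisfiable.

One satisfying assignment is: v=False, h=False, m=True, g=False, a=False

Verification: With this assignment, all 21 clauses evaluate to true.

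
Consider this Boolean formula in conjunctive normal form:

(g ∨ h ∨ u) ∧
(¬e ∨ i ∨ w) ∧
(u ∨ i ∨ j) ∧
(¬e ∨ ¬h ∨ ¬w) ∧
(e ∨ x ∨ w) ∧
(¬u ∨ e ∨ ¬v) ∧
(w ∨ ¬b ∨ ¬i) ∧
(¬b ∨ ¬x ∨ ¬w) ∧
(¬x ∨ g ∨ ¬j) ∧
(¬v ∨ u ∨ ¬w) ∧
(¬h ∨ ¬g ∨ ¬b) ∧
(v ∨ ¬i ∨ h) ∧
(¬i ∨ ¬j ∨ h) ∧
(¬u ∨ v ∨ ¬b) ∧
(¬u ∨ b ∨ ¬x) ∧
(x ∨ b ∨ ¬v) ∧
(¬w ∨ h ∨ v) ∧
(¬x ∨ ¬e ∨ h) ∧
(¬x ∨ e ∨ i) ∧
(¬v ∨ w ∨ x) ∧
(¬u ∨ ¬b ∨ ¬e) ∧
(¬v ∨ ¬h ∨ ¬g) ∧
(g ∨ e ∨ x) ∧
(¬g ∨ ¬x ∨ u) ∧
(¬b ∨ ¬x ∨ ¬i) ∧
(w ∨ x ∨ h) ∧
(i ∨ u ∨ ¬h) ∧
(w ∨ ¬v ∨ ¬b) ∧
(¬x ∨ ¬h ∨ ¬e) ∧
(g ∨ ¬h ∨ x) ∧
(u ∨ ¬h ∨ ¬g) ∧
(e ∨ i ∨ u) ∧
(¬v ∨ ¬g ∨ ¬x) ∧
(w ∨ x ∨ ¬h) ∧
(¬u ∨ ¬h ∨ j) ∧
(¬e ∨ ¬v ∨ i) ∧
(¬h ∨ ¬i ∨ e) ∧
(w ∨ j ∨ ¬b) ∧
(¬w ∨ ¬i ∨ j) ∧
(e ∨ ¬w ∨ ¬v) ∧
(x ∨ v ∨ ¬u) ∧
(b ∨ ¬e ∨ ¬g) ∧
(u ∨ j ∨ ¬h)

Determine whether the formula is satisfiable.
No

No, the formula is not satisfiable.

No assignment of truth values to the variables can make all 43 clauses true simultaneously.

The formula is UNSAT (unsatisfiable).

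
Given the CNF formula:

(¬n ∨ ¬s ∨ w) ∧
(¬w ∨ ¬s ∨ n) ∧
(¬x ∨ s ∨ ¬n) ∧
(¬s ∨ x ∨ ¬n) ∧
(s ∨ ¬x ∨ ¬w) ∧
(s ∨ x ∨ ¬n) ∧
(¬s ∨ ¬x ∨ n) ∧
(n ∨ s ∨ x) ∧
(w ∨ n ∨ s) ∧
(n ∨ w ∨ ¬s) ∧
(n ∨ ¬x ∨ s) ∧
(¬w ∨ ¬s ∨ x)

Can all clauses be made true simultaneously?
Yes

Yes, the formula is satisfiable.

One satisfying assignment is: x=True, s=True, w=True, n=True

Verification: With this assignment, all 12 clauses evaluate to true.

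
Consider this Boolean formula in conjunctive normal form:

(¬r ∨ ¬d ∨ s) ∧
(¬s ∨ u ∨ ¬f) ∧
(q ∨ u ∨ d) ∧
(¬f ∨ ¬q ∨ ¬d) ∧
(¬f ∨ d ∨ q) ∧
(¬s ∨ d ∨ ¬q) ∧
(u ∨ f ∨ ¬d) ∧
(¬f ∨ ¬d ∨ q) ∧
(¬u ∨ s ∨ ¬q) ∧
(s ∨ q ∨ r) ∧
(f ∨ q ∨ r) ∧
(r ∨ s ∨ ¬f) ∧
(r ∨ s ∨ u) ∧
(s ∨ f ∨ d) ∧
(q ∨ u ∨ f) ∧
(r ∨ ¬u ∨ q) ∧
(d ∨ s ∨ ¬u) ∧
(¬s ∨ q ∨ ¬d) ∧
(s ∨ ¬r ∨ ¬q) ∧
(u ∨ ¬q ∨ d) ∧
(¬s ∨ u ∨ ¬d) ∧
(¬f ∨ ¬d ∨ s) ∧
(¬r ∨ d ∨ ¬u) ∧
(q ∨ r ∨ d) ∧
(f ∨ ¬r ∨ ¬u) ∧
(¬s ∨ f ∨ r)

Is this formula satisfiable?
No

No, the formula is not satisfiable.

No assignment of truth values to the variables can make all 26 clauses true simultaneously.

The formula is UNSAT (unsatisfiable).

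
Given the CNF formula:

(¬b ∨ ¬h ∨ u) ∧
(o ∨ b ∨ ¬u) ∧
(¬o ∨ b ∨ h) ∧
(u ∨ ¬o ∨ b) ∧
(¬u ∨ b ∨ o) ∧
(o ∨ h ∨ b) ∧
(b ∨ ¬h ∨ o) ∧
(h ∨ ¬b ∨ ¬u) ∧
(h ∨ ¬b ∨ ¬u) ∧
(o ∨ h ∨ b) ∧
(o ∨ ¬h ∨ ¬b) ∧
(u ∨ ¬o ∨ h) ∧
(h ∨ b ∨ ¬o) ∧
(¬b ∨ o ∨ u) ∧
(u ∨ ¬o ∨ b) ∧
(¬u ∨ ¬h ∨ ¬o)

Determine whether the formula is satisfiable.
No

No, the formula is not satisfiable.

No assignment of truth values to the variables can make all 16 clauses true simultaneously.

The formula is UNSAT (unsatisfiable).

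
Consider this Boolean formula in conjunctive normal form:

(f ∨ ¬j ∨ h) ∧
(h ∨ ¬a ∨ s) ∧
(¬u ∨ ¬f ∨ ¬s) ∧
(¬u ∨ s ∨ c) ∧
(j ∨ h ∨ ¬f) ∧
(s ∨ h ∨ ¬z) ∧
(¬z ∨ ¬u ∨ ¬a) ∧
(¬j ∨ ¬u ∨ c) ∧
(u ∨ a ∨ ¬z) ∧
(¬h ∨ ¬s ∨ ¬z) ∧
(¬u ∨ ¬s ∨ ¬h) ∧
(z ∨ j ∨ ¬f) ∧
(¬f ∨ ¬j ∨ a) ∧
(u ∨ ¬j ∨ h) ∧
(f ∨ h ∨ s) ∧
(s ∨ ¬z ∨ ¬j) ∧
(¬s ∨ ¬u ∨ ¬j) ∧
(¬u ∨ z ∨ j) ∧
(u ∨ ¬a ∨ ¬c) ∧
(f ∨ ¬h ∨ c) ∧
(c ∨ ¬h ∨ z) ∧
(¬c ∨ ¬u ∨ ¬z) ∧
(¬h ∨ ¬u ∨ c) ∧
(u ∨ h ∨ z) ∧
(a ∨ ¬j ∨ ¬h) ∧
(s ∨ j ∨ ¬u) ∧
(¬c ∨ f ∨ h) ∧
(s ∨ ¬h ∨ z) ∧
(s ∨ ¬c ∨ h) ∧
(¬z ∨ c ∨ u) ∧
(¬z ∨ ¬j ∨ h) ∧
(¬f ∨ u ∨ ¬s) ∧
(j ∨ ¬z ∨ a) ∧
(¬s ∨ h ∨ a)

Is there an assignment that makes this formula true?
Yes

Yes, the formula is satisfiable.

One satisfying assignment is: h=True, j=False, s=True, u=False, z=False, a=False, f=False, c=True

Verification: With this assignment, all 34 clauses evaluate to true.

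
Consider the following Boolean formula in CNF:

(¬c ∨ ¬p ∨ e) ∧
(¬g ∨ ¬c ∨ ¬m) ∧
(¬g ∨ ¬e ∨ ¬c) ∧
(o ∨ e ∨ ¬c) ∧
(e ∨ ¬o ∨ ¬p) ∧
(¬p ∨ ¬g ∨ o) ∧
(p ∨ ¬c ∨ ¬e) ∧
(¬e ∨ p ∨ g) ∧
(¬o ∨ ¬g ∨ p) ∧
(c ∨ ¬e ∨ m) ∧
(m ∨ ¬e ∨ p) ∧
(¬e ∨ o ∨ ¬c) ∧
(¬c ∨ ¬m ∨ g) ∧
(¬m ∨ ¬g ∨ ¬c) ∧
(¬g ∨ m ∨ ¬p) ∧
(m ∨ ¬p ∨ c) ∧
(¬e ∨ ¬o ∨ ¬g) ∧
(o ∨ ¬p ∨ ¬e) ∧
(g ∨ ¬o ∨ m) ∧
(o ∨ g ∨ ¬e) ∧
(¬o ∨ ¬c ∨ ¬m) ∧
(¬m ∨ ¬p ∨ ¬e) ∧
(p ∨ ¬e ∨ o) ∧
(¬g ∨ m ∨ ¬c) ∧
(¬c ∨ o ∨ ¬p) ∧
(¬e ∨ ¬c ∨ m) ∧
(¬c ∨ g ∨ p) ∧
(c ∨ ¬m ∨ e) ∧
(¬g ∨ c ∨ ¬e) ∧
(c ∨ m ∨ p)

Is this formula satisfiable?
No

No, the formula is not satisfiable.

No assignment of truth values to the variables can make all 30 clauses true simultaneously.

The formula is UNSAT (unsatisfiable).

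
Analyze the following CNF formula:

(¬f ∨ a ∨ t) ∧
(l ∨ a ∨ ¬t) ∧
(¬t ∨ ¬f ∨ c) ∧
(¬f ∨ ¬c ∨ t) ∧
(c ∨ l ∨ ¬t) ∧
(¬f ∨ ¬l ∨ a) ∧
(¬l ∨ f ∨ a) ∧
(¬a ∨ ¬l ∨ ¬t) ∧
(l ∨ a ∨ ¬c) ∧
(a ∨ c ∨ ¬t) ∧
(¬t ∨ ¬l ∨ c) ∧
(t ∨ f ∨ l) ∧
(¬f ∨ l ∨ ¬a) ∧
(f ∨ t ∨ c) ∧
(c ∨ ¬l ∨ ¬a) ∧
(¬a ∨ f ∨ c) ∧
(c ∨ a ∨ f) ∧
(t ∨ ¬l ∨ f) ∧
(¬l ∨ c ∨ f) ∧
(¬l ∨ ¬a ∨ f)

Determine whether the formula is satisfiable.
Yes

Yes, the formula is satisfiable.

One satisfying assignment is: a=True, f=False, t=True, l=False, c=True

Verification: With this assignment, all 20 clauses evaluate to true.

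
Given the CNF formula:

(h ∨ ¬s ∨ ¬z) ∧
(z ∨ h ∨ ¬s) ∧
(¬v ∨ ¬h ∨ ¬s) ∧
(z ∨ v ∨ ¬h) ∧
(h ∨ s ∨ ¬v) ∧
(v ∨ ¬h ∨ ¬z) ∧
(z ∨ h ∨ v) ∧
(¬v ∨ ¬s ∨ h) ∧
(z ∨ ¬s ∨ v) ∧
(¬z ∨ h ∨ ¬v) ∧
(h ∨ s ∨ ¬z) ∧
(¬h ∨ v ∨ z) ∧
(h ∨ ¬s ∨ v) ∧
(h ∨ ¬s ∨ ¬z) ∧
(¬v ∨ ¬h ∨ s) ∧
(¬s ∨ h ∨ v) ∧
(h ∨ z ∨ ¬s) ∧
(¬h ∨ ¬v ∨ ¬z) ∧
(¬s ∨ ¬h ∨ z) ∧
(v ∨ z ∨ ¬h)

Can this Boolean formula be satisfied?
No

No, the formula is not satisfiable.

No assignment of truth values to the variables can make all 20 clauses true simultaneously.

The formula is UNSAT (unsatisfiable).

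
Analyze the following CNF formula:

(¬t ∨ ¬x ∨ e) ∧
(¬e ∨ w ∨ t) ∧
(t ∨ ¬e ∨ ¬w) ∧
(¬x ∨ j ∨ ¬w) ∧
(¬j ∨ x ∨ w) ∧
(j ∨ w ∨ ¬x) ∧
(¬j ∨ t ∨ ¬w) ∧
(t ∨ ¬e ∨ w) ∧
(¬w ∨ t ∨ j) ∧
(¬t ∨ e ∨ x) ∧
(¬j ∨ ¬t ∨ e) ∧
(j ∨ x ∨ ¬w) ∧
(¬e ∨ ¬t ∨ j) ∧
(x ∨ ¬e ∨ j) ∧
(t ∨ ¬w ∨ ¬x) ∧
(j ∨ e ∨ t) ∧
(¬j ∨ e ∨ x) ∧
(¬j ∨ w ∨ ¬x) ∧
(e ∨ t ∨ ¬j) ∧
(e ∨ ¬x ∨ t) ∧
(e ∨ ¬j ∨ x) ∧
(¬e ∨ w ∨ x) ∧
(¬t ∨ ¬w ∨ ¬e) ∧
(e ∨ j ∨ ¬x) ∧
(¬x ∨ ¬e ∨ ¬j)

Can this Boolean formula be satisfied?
No

No, the formula is not satisfiable.

No assignment of truth values to the variables can make all 25 clauses true simultaneously.

The formula is UNSAT (unsatisfiable).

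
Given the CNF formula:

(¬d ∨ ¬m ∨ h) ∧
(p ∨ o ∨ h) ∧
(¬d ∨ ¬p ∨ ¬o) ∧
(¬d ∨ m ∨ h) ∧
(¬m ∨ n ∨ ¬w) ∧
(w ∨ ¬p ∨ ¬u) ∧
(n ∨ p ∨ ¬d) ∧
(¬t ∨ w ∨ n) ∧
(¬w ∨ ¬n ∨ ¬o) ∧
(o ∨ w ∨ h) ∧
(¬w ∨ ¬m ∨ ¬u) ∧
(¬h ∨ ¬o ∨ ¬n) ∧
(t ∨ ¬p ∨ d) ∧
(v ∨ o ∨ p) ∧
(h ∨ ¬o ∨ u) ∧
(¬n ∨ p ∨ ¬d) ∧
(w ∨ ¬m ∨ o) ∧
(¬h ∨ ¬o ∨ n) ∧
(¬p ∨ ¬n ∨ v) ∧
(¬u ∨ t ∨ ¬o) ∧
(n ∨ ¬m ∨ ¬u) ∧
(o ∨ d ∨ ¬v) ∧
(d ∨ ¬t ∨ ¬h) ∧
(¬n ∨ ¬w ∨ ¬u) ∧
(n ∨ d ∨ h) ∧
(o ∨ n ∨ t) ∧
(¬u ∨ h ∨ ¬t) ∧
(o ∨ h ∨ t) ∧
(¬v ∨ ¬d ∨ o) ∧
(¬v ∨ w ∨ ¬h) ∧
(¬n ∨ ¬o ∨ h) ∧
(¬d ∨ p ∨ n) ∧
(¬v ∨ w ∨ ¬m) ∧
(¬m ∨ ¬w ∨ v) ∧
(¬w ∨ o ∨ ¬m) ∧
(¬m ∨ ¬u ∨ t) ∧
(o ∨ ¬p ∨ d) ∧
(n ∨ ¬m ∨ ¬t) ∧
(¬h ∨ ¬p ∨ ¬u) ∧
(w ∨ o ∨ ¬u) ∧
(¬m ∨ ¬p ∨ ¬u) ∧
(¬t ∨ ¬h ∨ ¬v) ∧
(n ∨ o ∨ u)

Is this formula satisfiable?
No

No, the formula is not satisfiable.

No assignment of truth values to the variables can make all 43 clauses true simultaneously.

The formula is UNSAT (unsatisfiable).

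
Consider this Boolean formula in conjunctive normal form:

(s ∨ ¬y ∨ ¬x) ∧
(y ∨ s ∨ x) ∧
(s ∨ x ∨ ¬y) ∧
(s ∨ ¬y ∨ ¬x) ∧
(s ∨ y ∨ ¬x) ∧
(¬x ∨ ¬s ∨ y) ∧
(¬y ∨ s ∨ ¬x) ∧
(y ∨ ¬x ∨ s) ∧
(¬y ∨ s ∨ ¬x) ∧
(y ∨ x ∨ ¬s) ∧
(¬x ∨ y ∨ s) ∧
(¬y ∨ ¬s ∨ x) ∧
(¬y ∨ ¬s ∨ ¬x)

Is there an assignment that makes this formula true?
No

No, the formula is not satisfiable.

No assignment of truth values to the variables can make all 13 clauses true simultaneously.

The formula is UNSAT (unsatisfiable).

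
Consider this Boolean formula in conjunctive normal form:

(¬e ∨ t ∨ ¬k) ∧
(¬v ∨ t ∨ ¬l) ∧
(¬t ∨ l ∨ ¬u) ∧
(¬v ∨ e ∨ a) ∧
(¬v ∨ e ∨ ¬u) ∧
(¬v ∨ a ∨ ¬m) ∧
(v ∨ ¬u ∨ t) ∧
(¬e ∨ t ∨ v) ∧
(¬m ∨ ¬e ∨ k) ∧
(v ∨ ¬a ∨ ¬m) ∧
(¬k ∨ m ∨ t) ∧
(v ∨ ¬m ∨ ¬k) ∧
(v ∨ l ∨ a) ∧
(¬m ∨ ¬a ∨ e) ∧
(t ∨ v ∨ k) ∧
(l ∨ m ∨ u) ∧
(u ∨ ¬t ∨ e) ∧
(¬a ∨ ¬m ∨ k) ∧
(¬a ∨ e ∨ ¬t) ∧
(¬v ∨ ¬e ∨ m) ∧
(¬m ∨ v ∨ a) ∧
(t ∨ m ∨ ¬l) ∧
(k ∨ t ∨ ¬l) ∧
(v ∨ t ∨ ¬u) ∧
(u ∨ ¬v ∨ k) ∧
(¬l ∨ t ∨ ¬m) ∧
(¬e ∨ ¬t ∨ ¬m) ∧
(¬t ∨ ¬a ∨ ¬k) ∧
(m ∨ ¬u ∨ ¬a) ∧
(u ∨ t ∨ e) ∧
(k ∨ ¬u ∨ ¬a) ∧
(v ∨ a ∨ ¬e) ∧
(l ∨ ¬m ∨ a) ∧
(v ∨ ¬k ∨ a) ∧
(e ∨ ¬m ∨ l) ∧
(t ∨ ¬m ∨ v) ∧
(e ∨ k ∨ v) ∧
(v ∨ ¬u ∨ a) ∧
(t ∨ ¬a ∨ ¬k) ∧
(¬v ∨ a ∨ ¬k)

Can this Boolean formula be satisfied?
Yes

Yes, the formula is satisfiable.

One satisfying assignment is: m=False, e=True, v=False, l=True, u=False, k=False, t=True, a=True

Verification: With this assignment, all 40 clauses evaluate to true.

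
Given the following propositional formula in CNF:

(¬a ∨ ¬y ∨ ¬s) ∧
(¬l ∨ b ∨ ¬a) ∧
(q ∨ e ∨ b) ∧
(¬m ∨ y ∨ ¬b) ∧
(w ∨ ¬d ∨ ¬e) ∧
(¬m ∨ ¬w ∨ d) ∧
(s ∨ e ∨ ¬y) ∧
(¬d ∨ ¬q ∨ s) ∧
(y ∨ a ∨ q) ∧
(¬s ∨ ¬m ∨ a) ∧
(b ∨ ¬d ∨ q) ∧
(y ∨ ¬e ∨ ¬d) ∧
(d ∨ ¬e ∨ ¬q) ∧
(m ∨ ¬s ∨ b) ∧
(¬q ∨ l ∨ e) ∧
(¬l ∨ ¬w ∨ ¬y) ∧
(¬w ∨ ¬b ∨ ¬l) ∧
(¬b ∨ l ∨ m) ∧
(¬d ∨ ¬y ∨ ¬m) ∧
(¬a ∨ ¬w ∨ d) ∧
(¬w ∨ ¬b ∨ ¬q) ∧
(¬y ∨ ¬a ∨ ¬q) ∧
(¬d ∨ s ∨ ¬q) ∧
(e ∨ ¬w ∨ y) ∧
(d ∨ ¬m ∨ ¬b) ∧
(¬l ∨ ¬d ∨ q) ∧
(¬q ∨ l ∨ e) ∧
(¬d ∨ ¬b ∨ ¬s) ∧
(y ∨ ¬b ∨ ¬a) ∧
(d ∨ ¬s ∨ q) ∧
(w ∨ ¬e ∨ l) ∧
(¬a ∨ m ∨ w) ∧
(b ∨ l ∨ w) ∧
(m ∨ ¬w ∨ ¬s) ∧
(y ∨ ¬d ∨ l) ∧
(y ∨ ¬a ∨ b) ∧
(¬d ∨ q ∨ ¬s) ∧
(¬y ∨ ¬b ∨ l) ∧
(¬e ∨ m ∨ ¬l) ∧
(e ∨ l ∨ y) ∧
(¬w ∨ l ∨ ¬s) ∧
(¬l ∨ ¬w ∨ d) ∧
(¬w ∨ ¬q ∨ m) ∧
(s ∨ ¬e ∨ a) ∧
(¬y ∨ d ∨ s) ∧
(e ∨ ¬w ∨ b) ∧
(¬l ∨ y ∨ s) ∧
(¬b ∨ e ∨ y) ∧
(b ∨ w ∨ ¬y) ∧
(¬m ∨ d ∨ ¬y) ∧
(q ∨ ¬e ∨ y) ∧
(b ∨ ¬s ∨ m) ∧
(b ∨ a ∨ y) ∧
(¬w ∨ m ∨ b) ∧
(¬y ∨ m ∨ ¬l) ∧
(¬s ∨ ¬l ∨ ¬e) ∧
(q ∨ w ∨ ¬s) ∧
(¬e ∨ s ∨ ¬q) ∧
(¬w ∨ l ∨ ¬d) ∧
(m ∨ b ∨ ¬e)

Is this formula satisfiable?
No

No, the formula is not satisfiable.

No assignment of truth values to the variables can make all 60 clauses true simultaneously.

The formula is UNSAT (unsatisfiable).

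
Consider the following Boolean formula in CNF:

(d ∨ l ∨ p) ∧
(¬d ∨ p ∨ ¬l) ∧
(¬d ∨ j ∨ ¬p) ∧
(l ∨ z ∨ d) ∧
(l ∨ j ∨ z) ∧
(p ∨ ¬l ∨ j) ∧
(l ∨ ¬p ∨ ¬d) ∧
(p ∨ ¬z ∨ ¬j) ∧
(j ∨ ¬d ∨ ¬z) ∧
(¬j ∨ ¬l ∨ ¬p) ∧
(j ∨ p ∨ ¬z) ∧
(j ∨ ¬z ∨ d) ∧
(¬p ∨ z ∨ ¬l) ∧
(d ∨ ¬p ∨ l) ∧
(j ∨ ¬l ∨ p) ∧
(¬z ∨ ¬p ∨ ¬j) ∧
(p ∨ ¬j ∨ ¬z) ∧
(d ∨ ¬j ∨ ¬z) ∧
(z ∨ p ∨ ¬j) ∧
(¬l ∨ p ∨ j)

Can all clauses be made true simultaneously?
No

No, the formula is not satisfiable.

No assignment of truth values to the variables can make all 20 clauses true simultaneously.

The formula is UNSAT (unsatisfiable).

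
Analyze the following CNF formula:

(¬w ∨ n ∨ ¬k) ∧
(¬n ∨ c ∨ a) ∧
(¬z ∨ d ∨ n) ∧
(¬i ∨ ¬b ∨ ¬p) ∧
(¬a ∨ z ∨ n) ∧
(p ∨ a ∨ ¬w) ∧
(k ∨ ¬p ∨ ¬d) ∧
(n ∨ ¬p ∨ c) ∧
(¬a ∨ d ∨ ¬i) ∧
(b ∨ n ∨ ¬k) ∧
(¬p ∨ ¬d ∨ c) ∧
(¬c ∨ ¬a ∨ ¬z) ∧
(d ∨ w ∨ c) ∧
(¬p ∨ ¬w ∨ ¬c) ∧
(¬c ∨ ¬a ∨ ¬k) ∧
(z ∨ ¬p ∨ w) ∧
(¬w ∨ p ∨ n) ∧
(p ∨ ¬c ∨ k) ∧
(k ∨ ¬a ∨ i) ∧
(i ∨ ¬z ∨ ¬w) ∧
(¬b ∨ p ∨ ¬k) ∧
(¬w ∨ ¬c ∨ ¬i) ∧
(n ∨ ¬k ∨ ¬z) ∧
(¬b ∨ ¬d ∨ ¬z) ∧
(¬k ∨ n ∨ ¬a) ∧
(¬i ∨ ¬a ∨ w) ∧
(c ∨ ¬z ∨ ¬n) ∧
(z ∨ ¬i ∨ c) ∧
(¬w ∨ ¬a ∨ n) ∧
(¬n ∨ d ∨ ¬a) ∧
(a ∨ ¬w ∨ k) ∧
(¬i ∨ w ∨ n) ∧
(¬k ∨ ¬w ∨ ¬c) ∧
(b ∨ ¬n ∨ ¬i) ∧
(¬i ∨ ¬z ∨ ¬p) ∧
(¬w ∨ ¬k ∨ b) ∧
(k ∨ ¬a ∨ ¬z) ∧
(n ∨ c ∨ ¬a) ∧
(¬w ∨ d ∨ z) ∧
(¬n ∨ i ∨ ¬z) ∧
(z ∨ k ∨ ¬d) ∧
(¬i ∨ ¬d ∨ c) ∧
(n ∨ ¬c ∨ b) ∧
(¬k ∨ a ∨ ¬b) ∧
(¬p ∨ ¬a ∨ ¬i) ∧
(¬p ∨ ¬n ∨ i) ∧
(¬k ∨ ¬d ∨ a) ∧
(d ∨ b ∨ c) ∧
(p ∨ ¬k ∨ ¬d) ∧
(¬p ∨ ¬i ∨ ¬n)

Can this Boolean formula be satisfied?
Yes

Yes, the formula is satisfiable.

One satisfying assignment is: w=False, d=False, b=False, z=False, a=False, c=True, k=True, p=False, i=False, n=True

Verification: With this assignment, all 50 clauses evaluate to true.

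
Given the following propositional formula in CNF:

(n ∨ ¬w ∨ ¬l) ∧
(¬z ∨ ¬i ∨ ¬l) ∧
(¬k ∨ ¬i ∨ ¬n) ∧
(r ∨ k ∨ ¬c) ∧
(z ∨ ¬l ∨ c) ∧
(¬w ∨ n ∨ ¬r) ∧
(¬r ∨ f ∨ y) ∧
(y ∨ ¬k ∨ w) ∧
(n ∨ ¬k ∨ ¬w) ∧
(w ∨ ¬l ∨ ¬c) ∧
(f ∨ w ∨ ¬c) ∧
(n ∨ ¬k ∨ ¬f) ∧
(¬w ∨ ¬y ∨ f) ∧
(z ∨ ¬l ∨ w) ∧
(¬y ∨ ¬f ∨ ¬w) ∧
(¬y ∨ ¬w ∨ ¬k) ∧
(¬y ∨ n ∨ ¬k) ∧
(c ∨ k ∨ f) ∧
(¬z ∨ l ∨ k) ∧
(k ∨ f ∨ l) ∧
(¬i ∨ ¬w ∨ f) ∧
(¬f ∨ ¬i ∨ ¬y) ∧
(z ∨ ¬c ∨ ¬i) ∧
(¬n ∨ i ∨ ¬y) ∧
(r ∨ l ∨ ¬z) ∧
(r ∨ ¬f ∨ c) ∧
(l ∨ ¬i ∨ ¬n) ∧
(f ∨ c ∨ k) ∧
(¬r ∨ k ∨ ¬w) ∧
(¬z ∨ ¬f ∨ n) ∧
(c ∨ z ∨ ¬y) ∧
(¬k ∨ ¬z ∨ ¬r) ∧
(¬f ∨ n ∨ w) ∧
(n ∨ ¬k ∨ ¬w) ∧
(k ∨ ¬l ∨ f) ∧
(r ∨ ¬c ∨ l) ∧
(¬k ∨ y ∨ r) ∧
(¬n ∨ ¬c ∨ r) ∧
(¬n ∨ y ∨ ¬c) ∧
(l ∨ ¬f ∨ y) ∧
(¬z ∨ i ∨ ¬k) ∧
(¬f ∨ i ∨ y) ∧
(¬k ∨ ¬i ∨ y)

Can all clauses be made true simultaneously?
No

No, the formula is not satisfiable.

No assignment of truth values to the variables can make all 43 clauses true simultaneously.

The formula is UNSAT (unsatisfiable).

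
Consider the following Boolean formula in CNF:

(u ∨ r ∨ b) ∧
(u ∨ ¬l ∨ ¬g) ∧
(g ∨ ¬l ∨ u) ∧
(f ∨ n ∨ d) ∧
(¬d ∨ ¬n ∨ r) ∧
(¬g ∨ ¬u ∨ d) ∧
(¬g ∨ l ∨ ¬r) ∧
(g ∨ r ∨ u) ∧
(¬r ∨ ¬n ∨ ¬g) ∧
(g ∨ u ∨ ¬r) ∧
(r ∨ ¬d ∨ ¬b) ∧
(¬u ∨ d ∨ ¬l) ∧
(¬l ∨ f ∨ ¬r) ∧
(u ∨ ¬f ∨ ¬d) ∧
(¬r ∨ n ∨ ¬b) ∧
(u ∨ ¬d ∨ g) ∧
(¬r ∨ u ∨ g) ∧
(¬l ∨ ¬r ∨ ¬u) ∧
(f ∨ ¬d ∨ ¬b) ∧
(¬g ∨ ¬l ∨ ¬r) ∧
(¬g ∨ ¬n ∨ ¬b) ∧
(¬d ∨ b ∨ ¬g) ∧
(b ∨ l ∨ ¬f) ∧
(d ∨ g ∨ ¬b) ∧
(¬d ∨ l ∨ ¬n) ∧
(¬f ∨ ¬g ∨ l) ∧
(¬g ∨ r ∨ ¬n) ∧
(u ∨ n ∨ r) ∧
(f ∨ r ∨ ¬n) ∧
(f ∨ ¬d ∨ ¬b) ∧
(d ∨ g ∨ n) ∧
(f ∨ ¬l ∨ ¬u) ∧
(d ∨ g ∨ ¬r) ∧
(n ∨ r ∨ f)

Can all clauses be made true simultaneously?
Yes

Yes, the formula is satisfiable.

One satisfying assignment is: g=False, u=True, r=False, n=False, d=True, f=True, l=True, b=False

Verification: With this assignment, all 34 clauses evaluate to true.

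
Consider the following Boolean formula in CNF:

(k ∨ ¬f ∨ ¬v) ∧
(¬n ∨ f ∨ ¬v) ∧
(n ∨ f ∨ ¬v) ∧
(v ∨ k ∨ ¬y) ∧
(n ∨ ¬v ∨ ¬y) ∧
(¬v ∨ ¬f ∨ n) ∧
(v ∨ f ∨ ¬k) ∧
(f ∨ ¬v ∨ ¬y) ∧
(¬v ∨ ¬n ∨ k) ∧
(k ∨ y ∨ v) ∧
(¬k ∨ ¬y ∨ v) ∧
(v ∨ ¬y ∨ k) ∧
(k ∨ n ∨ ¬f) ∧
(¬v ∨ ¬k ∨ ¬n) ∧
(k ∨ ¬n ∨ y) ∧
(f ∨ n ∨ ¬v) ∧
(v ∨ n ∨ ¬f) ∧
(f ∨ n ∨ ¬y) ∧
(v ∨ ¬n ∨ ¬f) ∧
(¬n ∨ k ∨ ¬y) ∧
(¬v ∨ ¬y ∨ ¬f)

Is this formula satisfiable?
No

No, the formula is not satisfiable.

No assignment of truth values to the variables can make all 21 clauses true simultaneously.

The formula is UNSAT (unsatisfiable).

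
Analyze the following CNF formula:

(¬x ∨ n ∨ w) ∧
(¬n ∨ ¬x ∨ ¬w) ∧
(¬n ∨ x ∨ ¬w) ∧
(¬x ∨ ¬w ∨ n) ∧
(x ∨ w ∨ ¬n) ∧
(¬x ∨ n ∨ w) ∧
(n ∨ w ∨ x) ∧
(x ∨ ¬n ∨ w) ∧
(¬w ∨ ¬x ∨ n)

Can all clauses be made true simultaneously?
Yes

Yes, the formula is satisfiable.

One satisfying assignment is: w=True, n=False, x=False

Verification: With this assignment, all 9 clauses evaluate to true.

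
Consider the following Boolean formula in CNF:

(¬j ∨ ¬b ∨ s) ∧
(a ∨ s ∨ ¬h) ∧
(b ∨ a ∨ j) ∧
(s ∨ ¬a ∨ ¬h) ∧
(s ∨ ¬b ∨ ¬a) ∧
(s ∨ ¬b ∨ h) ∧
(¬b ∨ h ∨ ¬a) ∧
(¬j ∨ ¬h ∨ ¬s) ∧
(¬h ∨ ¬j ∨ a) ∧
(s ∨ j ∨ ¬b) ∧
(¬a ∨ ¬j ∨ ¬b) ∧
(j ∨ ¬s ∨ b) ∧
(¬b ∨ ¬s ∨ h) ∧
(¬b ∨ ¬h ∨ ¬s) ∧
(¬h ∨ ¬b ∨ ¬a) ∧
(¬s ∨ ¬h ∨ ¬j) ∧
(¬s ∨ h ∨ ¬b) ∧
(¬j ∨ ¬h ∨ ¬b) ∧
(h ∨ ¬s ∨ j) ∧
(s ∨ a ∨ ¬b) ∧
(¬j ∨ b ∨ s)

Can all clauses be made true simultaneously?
Yes

Yes, the formula is satisfiable.

One satisfying assignment is: b=False, s=True, a=False, j=True, h=False

Verification: With this assignment, all 21 clauses evaluate to true.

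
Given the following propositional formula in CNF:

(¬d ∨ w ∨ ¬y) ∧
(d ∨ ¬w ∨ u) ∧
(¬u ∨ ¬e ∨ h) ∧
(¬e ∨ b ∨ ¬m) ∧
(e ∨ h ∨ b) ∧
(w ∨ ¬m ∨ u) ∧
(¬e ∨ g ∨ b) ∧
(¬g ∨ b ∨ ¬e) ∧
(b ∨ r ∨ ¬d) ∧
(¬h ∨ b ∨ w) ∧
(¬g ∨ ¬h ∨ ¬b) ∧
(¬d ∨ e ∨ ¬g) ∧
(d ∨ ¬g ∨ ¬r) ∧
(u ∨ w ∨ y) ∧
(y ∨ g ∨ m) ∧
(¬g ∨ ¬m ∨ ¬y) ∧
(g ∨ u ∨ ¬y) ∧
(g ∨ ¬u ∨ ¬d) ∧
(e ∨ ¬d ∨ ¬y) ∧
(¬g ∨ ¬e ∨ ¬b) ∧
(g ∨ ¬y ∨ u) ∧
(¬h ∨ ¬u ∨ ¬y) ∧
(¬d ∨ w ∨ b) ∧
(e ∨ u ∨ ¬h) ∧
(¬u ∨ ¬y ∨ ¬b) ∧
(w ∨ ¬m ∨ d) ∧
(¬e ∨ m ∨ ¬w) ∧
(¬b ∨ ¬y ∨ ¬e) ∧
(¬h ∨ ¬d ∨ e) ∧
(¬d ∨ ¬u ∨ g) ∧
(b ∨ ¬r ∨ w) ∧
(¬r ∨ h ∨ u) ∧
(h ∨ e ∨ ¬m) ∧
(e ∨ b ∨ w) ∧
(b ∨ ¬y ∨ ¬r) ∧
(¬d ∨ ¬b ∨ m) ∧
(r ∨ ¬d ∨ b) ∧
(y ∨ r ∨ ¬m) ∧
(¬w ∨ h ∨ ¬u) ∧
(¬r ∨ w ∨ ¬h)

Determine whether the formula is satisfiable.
Yes

Yes, the formula is satisfiable.

One satisfying assignment is: e=False, b=True, h=False, w=False, g=True, y=False, u=True, r=False, m=False, d=False

Verification: With this assignment, all 40 clauses evaluate to true.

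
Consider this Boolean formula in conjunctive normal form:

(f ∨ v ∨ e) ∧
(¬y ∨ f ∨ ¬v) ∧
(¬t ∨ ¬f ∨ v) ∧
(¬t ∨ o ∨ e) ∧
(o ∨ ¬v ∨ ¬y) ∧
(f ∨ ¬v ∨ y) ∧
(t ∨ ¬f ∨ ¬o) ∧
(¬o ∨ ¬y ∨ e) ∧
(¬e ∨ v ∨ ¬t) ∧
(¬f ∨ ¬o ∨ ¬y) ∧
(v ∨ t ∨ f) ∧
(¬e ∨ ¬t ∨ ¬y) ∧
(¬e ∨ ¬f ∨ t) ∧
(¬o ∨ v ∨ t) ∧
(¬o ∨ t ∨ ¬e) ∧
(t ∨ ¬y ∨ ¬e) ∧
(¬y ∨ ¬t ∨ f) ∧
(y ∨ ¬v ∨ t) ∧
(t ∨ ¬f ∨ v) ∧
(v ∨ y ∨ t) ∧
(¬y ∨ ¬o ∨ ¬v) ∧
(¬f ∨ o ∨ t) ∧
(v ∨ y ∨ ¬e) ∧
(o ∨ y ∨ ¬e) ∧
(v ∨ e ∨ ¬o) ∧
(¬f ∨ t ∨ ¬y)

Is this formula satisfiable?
Yes

Yes, the formula is satisfiable.

One satisfying assignment is: e=False, o=True, y=False, v=True, f=True, t=True

Verification: With this assignment, all 26 clauses evaluate to true.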